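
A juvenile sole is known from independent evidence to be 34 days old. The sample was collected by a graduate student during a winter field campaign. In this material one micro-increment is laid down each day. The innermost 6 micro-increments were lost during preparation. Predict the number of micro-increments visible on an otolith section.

28 micro-increments

One micro-increment per day gives 34 micro-increments over 34 days.
Less the 6 uncaptured micro-increments: 34 − 6 = 28.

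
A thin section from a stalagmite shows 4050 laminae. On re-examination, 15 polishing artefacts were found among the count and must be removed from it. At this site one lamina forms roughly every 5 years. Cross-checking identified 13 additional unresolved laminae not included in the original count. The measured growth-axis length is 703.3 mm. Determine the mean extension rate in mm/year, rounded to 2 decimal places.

True lamina count = 4050 − 15 + 13 = 4048.
Multiplying by 5 years per lamina: 4048 × 5 = 20240 years.
703.3 mm over 20240 years gives 703.3 / 20240 ≈ 0.03 mm/year.

0.03 mm/year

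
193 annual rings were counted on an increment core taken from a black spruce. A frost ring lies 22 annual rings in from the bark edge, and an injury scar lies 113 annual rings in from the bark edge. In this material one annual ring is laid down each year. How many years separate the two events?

113 − 22 = 91 annual rings lie between the two events.
At one annual ring per year, 91 years elapsed between them.

91 yr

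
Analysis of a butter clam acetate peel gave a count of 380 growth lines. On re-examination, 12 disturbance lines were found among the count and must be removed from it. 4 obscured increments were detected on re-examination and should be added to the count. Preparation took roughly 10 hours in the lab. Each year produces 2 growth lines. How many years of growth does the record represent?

Correcting the raw count gives 380 − 12 + 4 = 372 true growth lines.
With 2 growth lines per year, 372 / 2 = 186 years.

186 years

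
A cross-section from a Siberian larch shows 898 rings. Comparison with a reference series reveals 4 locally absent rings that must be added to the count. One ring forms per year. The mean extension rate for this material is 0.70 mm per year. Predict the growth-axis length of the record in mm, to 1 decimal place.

631.4 mm

After corrections the count is 898 + 4 = 902 rings.
902 years at 0.70 mm/year gives 0.70 × 902 = 631.4 mm.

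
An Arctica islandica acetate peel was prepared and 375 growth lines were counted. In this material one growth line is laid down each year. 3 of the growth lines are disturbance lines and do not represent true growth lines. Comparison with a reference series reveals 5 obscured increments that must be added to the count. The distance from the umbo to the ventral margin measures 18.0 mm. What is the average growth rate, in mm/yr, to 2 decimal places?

Adjusted count: 375 − 3 + 5 = 377 growth lines.
18.0 mm over 377 years gives 18.0 / 377 ≈ 0.05 mm/yr.

0.05 mm/yr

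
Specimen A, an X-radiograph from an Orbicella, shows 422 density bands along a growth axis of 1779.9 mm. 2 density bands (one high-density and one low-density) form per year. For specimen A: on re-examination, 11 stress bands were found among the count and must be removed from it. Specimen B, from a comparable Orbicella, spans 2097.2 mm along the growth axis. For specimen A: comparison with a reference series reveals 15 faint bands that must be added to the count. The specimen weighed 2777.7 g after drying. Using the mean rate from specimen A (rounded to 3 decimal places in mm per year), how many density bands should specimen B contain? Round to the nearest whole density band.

502 density bands

Specimen A: adjusted count: 422 − 11 + 15 = 426 density bands.
Specimen A: dividing by 2 density bands per year: 426 / 2 = 213 years.
A: 1779.9 mm over 213 years gives 1779.9 / 213 ≈ 8.356 mm per year.
For B, 2097.2 / 8.356 = 250.98 years; at 2 density bands per year that is 250.98 × 2 ≈ 502 density bands.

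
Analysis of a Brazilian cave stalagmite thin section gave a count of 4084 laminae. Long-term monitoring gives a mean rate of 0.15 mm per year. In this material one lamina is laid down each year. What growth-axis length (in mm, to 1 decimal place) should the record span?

4084 years of growth are recorded.
4084 years at 0.15 mm/year gives 0.15 × 4084 = 612.6 mm.

612.6 mm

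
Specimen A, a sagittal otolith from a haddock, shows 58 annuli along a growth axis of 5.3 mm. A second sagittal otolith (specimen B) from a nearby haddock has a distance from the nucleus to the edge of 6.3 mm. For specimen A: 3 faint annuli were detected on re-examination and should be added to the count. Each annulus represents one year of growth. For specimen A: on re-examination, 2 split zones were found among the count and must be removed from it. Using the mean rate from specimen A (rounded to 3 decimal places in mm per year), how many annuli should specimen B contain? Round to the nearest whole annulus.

Specimen A: after corrections the count is 58 − 2 + 3 = 59 annuli.
A: 5.3 mm over 59 years gives 5.3 / 59 ≈ 0.090 mm per year.
Specimen B: 6.3 mm / 0.090 mm per year = 70.00 years ≈ 70 annuli.

70 annuli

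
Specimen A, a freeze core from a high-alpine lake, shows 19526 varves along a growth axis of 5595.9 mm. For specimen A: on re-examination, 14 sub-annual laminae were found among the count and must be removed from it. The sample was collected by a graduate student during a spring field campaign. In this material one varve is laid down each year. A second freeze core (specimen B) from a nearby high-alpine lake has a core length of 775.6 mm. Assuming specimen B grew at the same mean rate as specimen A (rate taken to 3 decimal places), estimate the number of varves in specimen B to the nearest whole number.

2702 varves

Specimen A: true varve count = 19526 − 14 = 19512.
A: 5595.9 mm over 19512 years gives 5595.9 / 19512 ≈ 0.287 mm/yr.
For B, 775.6 / 0.287 = 2702.44 years ≈ 2702 varves.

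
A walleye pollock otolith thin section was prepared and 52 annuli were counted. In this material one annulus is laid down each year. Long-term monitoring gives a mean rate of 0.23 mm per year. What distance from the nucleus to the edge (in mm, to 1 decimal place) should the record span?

The record spans 52 years at 0.23 mm per year.
Length ≈ 0.23 × 52 = 12.0 mm.

12.0 mm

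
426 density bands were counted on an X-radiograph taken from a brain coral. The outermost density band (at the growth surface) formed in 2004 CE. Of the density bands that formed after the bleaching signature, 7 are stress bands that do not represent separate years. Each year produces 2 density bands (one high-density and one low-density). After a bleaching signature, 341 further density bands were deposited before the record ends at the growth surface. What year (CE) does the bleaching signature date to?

1837 CE

There are 341 density bands younger than the bleaching signature.
Excluding 7 false density bands: 341 − 7 = 334.
Dividing by 2 density bands per year: 334 / 2 = 167 years.
Counting back 167 years from 2004 CE places the bleaching signature in 2004 − 167 = 1837 CE.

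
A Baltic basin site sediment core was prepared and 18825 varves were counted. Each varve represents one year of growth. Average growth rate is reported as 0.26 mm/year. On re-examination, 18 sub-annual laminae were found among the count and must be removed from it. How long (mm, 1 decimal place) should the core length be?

True varve count = 18825 − 18 = 18807.
Predicted length = 0.26 mm/year × 18807 years = 4889.8 mm.

4889.8 mm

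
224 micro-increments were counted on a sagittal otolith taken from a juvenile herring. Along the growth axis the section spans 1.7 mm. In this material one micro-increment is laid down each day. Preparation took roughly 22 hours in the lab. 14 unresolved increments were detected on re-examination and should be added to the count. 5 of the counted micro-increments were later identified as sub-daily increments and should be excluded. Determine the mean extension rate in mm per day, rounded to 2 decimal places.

0.01 mm per day

Correcting the raw count gives 224 − 5 + 14 = 233 true micro-increments.
Mean rate = 1.7 mm / 233 days ≈ 0.01 mm per day.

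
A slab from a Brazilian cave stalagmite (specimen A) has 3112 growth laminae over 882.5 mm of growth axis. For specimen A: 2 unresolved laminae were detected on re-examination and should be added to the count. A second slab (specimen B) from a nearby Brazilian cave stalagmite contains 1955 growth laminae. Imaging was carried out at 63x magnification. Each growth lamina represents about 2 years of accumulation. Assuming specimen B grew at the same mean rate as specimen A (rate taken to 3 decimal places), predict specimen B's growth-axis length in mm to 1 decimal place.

555.2 mm

Specimen A: after corrections the count is 3112 + 2 = 3114 growth laminae.
Specimen A: 3114 growth laminae at 2 years each span 3114 × 2 = 6228 years.
A: Extension rate ≈ 882.5 / 6228 = 0.142 mm/yr.
Specimen B: at 2 years per growth lamina, 1955 × 2 = 3910 years. B's length ≈ 0.142 × 3910 = 555.2 mm.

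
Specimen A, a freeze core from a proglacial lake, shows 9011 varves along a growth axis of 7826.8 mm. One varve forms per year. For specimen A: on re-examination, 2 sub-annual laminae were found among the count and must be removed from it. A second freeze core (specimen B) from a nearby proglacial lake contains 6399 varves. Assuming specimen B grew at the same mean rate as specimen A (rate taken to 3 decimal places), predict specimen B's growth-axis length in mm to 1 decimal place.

5560.7 mm

Specimen A: true varve count = 9011 − 2 = 9009.
A: Mean rate = 7826.8 mm / 9009 years ≈ 0.869 mm/year.
Length of B = 0.869 × 6399 = 5560.7 mm.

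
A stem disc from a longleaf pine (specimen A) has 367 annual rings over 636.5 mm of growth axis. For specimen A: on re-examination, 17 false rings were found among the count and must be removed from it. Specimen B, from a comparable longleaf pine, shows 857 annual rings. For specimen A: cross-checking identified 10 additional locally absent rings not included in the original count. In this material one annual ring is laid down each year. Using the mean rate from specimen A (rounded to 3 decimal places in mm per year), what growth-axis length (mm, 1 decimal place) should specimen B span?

1515.2 mm

Specimen A: correcting the raw count gives 367 − 17 + 10 = 360 true annual rings.
A: Extension rate ≈ 636.5 / 360 = 1.768 mm per year.
B's length ≈ 1.768 × 857 = 1515.2 mm.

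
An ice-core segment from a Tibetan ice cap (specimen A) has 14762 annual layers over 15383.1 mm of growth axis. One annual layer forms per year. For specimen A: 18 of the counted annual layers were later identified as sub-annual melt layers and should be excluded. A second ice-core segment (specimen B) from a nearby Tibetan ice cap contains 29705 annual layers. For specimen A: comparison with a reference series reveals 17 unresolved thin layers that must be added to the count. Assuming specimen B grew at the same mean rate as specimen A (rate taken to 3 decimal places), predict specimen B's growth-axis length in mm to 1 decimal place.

30952.6 mm

Specimen A: correcting the raw count gives 14762 − 18 + 17 = 14761 true annual layers.
A: Mean rate = 15383.1 mm / 14761 years ≈ 1.042 mm/yr.
B's length ≈ 1.042 × 29705 = 30952.6 mm.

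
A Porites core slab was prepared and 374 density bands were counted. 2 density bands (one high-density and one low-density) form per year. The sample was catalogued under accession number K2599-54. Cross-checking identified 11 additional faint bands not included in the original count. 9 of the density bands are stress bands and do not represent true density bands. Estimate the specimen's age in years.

Adjusted count: 374 − 9 + 11 = 376 density bands.
376 density bands at 2 per year is 376 / 2 = 188 years.

188 years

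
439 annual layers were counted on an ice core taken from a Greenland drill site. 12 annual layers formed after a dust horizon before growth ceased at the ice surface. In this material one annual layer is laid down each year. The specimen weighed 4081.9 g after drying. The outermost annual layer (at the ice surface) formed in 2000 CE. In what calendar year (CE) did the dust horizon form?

1988 CE

12 annual layers formed after the dust horizon.
Counting back 12 years from 2000 CE places the dust horizon in 2000 − 12 = 1988 CE.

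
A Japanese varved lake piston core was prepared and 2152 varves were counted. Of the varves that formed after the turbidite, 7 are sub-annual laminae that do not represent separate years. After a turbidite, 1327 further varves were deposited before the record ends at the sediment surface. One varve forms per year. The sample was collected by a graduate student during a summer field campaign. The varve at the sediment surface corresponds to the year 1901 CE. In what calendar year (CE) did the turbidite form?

581 CE

1327 varves formed after the turbidite.
Excluding 7 false varves: 1327 − 7 = 1320.
1901 − 1320 = 581 CE.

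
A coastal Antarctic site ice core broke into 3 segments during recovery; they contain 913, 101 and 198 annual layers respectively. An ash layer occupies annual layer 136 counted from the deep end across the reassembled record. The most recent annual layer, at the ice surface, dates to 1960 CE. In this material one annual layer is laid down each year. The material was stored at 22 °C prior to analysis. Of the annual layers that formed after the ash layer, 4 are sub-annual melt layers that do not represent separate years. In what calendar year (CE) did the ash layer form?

888 CE

Total annual layers = 913 + 101 + 198 = 1212.
The ash layer sits at annual layer 136 from the deep end, so 1212 − 136 = 1076 annual layers formed after it.
1076 − 4 false = 1072 true annual layers after the ash layer.
1960 − 1072 = 888 CE.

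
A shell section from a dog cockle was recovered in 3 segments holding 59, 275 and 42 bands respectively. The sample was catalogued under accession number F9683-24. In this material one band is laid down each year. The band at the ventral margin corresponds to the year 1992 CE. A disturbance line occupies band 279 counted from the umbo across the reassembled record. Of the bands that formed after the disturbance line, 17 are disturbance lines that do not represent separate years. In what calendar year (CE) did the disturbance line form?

Total bands = 59 + 275 + 42 = 376.
Between band 279 and the ventral margin there are 376 − 279 = 97 bands.
Removing the 17 false bands leaves 97 − 17 = 80 true bands beyond the disturbance line.
Counting back 80 years from 1992 CE places the disturbance line in 1992 − 80 = 1912 CE.

1912 CE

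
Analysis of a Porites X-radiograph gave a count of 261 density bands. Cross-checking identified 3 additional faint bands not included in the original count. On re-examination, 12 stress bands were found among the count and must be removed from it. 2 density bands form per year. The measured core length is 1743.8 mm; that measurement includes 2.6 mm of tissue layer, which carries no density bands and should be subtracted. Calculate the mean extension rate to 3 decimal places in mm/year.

Adjusted count: 261 − 12 + 3 = 252 density bands.
252 density bands at 2 per year is 252 / 2 = 126 years.
The growth record spans 1743.8 − 2.6 = 1741.2 mm.
1741.2 mm over 126 years gives 1741.2 / 126 ≈ 13.819 mm/year.

13.819 mm/year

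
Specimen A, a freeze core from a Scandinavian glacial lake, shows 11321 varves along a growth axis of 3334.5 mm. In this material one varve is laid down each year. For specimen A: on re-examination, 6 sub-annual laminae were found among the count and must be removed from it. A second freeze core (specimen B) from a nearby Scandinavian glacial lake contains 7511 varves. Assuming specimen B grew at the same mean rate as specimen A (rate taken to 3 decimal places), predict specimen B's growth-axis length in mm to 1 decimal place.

Specimen A: after corrections the count is 11321 − 6 = 11315 varves.
A: Extension rate ≈ 3334.5 / 11315 = 0.295 mm/yr.
For B, 0.295 mm/year × 7511 years = 2215.7 mm.

2215.7 mm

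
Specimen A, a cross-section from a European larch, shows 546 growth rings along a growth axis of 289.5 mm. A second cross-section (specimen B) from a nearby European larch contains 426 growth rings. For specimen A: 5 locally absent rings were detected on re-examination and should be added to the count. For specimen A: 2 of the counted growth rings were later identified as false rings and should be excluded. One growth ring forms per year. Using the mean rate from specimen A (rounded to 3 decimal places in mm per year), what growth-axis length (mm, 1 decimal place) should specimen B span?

224.5 mm

Specimen A: adjusted count: 546 − 2 + 5 = 549 growth rings.
A: Mean rate = 289.5 mm / 549 years ≈ 0.527 mm/year.
B's length ≈ 0.527 × 426 = 224.5 mm.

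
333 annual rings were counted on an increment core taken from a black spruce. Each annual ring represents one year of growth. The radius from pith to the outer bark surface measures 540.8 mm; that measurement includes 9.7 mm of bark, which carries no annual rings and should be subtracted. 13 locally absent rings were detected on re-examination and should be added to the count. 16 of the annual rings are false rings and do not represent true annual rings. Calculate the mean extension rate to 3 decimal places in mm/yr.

Adjusted count: 333 − 16 + 13 = 330 annual rings.
The growth record spans 540.8 − 9.7 = 531.1 mm.
531.1 mm over 330 years gives 531.1 / 330 ≈ 1.609 mm/yr.

1.609 mm/yr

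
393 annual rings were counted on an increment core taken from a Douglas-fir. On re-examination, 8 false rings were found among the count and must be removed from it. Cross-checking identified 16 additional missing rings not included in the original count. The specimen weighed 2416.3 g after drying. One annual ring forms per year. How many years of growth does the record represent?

401 years

Adjusted count: 393 − 8 + 16 = 401 annual rings.
With a one-to-one annual ring periodicity this is 401 years.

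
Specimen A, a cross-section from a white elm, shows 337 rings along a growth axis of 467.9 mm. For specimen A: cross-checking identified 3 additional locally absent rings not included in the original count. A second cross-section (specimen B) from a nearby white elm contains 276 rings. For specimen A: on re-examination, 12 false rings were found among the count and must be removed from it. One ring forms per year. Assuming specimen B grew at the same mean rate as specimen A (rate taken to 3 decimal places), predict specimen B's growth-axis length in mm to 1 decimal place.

Specimen A: true ring count = 337 − 12 + 3 = 328.
A: Extension rate ≈ 467.9 / 328 = 1.427 mm per year.
For B, 1.427 mm/year × 276 years = 393.9 mm.

393.9 mm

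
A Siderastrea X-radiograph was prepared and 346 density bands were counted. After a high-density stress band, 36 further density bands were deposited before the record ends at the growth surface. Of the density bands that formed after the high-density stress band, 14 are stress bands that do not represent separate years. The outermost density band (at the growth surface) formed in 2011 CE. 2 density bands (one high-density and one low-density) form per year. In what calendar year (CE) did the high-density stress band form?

2000 CE

36 density bands formed after the high-density stress band.
Removing the 14 false density bands leaves 36 − 14 = 22 true density bands beyond the high-density stress band.
With 2 density bands per year, 22 / 2 = 11 years.
The density band at the growth surface is 2011 CE, so the high-density stress band dates to 2011 − 11 = 2000 CE.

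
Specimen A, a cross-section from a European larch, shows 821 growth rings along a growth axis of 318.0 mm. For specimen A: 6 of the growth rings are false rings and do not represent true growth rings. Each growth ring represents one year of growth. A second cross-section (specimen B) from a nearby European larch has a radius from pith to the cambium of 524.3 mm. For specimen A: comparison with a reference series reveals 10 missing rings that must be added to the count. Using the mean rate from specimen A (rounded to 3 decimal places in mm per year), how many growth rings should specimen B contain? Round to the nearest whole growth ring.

1362 growth rings

Specimen A: after corrections the count is 821 − 6 + 10 = 825 growth rings.
A: Mean rate = 318.0 mm / 825 years ≈ 0.385 mm per year.
Specimen B: 524.3 mm / 0.385 mm per year = 1361.82 years ≈ 1362 growth rings.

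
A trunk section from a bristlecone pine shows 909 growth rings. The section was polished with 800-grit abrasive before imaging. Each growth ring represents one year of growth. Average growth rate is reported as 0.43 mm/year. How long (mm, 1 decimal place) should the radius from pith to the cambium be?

The record spans 909 years at 0.43 mm per year.
Predicted length = 0.43 mm/year × 909 years = 390.9 mm.

390.9 mm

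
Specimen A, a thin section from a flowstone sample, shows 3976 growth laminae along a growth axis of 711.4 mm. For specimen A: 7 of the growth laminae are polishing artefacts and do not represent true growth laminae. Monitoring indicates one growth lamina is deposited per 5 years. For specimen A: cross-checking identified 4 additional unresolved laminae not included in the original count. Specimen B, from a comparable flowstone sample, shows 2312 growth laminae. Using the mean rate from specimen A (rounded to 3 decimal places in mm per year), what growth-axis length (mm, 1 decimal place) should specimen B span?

416.2 mm

Specimen A: after corrections the count is 3976 − 7 + 4 = 3973 growth laminae.
Specimen A: multiplying by 5 years per growth lamina: 3973 × 5 = 19865 years.
A: Extension rate ≈ 711.4 / 19865 = 0.036 mm/yr.
Specimen B: at 5 years per growth lamina, 2312 × 5 = 11560 years. B's length ≈ 0.036 × 11560 = 416.2 mm.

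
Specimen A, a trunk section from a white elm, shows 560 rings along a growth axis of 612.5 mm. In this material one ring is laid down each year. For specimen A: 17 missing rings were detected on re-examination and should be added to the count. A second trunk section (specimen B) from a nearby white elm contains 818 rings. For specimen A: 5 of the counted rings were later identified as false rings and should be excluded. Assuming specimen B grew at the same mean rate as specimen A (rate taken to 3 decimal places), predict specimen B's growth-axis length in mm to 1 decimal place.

876.1 mm

Specimen A: true ring count = 560 − 5 + 17 = 572.
A: 612.5 mm over 572 years gives 612.5 / 572 ≈ 1.071 mm/yr.
For B, 1.071 mm/year × 818 years = 876.1 mm.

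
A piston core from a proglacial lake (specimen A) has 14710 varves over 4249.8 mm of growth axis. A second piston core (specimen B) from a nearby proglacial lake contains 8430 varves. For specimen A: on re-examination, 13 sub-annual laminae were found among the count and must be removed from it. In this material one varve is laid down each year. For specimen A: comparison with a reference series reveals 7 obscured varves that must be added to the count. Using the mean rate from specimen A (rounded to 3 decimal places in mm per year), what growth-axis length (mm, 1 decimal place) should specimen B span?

2436.3 mm

Specimen A: after corrections the count is 14710 − 13 + 7 = 14704 varves.
A: 4249.8 mm over 14704 years gives 4249.8 / 14704 ≈ 0.289 mm/yr.
Length of B = 0.289 × 8430 = 2436.3 mm.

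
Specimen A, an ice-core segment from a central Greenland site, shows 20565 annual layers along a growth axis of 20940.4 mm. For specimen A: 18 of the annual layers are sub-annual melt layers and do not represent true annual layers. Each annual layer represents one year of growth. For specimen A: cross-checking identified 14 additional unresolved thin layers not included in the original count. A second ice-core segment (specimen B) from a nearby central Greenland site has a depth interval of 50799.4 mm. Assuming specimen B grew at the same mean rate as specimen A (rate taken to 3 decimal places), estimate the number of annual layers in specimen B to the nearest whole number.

49901 annual layers

Specimen A: adjusted count: 20565 − 18 + 14 = 20561 annual layers.
A: Mean rate = 20940.4 mm / 20561 years ≈ 1.018 mm per year.
For B, 50799.4 / 1.018 = 49901.18 years ≈ 49901 annual layers.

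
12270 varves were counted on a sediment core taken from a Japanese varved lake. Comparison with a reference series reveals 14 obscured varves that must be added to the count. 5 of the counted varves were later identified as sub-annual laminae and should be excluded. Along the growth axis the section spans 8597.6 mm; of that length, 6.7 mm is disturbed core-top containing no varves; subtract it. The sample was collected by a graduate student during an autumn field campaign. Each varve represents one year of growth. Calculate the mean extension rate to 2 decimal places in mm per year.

After corrections the count is 12270 − 5 + 14 = 12279 varves.
Net length = 8597.6 − 6.7 = 8590.9 mm.
Mean rate = 8590.9 mm / 12279 years ≈ 0.70 mm per year.

0.70 mm per year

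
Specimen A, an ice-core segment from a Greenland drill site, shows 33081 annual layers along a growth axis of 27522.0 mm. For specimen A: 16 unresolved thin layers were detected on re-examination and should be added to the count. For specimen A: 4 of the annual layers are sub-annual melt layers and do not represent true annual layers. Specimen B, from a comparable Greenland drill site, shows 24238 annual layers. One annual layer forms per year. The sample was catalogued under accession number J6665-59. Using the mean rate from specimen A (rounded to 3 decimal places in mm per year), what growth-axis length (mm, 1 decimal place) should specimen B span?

Specimen A: true annual layer count = 33081 − 4 + 16 = 33093.
A: Mean rate = 27522.0 mm / 33093 years ≈ 0.832 mm per year.
For B, 0.832 mm/year × 24238 years = 20166.0 mm.

20166.0 mm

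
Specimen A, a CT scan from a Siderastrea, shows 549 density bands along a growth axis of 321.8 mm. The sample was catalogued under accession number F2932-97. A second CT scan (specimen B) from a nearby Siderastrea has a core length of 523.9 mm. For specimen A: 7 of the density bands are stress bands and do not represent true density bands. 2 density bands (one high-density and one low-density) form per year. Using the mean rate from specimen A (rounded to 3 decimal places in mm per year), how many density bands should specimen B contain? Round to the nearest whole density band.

Specimen A: true density band count = 549 − 7 = 542.
Specimen A: with 2 density bands per year, 542 / 2 = 271 years.
A: Mean rate = 321.8 mm / 271 years ≈ 1.187 mm/yr.
B spans 523.9 / 1.187 = 441.36 years; at 2 density bands per year that is 441.36 × 2 ≈ 883 density bands.

883 density bands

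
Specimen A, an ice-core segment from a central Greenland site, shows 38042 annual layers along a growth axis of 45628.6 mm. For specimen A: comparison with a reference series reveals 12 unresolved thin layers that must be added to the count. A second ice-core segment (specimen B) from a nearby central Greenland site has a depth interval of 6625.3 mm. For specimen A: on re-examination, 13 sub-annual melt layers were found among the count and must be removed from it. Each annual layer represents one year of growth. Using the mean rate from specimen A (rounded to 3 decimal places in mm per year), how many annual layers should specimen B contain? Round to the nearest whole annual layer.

Specimen A: after corrections the count is 38042 − 13 + 12 = 38041 annual layers.
A: 45628.6 mm over 38041 years gives 45628.6 / 38041 ≈ 1.199 mm/yr.
B spans 6625.3 / 1.199 = 5525.69 years ≈ 5526 annual layers.

5526 annual layers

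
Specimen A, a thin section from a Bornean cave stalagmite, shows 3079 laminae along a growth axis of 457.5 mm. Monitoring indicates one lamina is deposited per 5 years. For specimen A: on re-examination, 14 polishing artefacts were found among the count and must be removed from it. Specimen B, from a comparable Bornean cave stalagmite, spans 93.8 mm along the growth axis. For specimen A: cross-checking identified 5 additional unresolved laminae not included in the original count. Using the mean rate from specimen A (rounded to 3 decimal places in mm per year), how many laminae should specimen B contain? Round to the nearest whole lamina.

Specimen A: true lamina count = 3079 − 14 + 5 = 3070.
Specimen A: at 5 years per lamina, 3070 × 5 = 15350 years.
A: Mean rate = 457.5 mm / 15350 years ≈ 0.030 mm per year.
For B, 93.8 / 0.030 = 3126.67 years; at 5 years per lamina that is 3126.67 / 5 ≈ 625 laminae.

625 laminae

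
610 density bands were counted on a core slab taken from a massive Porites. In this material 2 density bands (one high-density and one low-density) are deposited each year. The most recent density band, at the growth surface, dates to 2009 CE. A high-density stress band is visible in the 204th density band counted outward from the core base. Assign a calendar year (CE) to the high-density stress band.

1806 CE

Between density band 204 and the growth surface there are 610 − 204 = 406 density bands.
With 2 density bands per year, 406 / 2 = 203 years.
The density band at the growth surface is 2009 CE, so the high-density stress band dates to 2009 − 203 = 1806 CE.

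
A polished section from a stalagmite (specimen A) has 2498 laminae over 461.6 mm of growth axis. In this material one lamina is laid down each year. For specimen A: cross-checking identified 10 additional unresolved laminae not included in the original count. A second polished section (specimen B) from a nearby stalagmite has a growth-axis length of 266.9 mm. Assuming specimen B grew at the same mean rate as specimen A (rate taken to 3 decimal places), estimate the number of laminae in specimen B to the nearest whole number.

1451 laminae

Specimen A: adjusted count: 2498 + 10 = 2508 laminae.
A: Extension rate ≈ 461.6 / 2508 = 0.184 mm per year.
Specimen B: 266.9 mm / 0.184 mm per year = 1450.54 years ≈ 1451 laminae.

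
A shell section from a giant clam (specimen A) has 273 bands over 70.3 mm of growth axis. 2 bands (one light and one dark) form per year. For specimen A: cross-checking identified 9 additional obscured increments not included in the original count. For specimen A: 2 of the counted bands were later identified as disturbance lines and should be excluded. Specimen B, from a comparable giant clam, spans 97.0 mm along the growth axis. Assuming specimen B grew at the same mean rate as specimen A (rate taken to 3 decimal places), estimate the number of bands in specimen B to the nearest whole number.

Specimen A: after corrections the count is 273 − 2 + 9 = 280 bands.
Specimen A: 280 bands at 2 per year is 280 / 2 = 140 years.
A: 70.3 mm over 140 years gives 70.3 / 140 ≈ 0.502 mm/yr.
Specimen B: 97.0 mm / 0.502 mm per year = 193.23 years; at 2 bands per year that is 193.23 × 2 ≈ 386 bands.

386 bands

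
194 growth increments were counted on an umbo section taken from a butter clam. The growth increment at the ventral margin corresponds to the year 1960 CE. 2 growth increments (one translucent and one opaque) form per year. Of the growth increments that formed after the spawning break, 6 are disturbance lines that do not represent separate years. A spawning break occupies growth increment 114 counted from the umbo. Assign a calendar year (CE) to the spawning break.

1923 CE

Between growth increment 114 and the ventral margin there are 194 − 114 = 80 growth increments.
Removing the 6 false growth increments leaves 80 − 6 = 74 true growth increments beyond the spawning break.
74 growth increments at 2 per year is 74 / 2 = 37 years.
Counting back 37 years from 1960 CE places the spawning break in 1960 − 37 = 1923 CE.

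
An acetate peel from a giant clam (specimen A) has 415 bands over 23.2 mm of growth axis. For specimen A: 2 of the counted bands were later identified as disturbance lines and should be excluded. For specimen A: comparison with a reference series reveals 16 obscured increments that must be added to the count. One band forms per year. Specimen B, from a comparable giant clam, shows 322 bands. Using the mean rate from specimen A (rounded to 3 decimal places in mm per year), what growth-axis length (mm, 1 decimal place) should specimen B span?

17.4 mm

Specimen A: correcting the raw count gives 415 − 2 + 16 = 429 true bands.
A: 23.2 mm over 429 years gives 23.2 / 429 ≈ 0.054 mm/year.
Length of B = 0.054 × 322 = 17.4 mm.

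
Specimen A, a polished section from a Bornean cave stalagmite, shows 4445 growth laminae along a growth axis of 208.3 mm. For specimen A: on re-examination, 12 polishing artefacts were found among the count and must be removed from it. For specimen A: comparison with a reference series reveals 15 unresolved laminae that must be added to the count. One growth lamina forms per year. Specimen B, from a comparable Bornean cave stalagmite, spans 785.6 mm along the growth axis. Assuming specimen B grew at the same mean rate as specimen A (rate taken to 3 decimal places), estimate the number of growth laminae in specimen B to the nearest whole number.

16715 growth laminae

Specimen A: true growth lamina count = 4445 − 12 + 15 = 4448.
A: Extension rate ≈ 208.3 / 4448 = 0.047 mm/year.
Specimen B: 785.6 mm / 0.047 mm per year = 16714.89 years ≈ 16715 growth laminae.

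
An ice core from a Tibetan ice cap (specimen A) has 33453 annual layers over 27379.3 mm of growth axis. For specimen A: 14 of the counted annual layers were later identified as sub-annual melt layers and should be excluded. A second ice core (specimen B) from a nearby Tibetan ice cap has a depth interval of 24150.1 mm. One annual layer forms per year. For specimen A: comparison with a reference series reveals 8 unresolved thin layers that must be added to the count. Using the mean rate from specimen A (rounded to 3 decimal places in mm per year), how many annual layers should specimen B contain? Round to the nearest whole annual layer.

29487 annual layers

Specimen A: adjusted count: 33453 − 14 + 8 = 33447 annual layers.
A: 27379.3 mm over 33447 years gives 27379.3 / 33447 ≈ 0.819 mm/year.
Specimen B: 24150.1 mm / 0.819 mm per year = 29487.30 years ≈ 29487 annual layers.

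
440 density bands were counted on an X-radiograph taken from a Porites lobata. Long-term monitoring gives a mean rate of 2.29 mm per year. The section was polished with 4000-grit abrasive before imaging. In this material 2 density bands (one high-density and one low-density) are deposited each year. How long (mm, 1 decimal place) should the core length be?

503.8 mm

With 2 density bands per year, 440 / 2 = 220 years.
Predicted length = 2.29 mm/year × 220 years = 503.8 mm.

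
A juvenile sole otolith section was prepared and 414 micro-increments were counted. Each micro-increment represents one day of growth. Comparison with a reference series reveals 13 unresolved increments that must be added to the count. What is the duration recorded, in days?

427 days

Correcting the raw count gives 414 + 13 = 427 true micro-increments.
At one micro-increment per day, that is 427 days.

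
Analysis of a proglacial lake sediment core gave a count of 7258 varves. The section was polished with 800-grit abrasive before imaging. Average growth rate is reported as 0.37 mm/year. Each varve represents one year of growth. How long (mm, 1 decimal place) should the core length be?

2685.5 mm

7258 years of growth are recorded.
7258 years at 0.37 mm/year gives 0.37 × 7258 = 2685.5 mm.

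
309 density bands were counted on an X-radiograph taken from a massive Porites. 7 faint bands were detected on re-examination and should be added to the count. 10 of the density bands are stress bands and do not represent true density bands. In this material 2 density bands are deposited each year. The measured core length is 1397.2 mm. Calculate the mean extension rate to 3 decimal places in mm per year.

Correcting the raw count gives 309 − 10 + 7 = 306 true density bands.
With 2 density bands per year, 306 / 2 = 153 years.
1397.2 mm over 153 years gives 1397.2 / 153 ≈ 9.132 mm per year.

9.132 mm per year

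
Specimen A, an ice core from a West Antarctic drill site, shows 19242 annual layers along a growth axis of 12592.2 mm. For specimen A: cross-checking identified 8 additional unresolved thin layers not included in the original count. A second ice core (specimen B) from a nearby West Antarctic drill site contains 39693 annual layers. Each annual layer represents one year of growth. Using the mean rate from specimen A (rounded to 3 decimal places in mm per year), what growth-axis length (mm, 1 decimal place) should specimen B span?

25959.2 mm

Specimen A: adjusted count: 19242 + 8 = 19250 annual layers.
A: 12592.2 mm over 19250 years gives 12592.2 / 19250 ≈ 0.654 mm/yr.
Length of B = 0.654 × 39693 = 25959.2 mm.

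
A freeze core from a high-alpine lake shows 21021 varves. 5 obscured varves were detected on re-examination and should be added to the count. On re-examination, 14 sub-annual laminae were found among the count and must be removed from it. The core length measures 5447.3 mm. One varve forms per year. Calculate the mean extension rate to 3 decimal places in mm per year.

True varve count = 21021 − 14 + 5 = 21012.
Mean rate = 5447.3 mm / 21012 years ≈ 0.259 mm per year.

0.259 mm per year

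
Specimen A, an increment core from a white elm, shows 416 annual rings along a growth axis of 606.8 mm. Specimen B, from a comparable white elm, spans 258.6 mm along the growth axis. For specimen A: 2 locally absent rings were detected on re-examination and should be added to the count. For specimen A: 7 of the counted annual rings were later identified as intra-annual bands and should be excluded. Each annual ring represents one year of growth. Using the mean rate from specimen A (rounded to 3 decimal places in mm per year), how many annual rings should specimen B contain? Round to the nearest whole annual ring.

Specimen A: adjusted count: 416 − 7 + 2 = 411 annual rings.
A: Extension rate ≈ 606.8 / 411 = 1.476 mm/year.
For B, 258.6 / 1.476 = 175.20 years ≈ 175 annual rings.

175 annual rings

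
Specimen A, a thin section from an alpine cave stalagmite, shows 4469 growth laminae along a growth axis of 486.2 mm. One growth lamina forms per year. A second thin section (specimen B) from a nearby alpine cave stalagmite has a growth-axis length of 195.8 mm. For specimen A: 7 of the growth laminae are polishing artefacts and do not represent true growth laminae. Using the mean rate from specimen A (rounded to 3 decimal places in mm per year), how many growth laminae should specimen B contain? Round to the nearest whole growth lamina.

Specimen A: correcting the raw count gives 4469 − 7 = 4462 true growth laminae.
A: Mean rate = 486.2 mm / 4462 years ≈ 0.109 mm/year.
For B, 195.8 / 0.109 = 1796.33 years ≈ 1796 growth laminae.

1796 growth laminae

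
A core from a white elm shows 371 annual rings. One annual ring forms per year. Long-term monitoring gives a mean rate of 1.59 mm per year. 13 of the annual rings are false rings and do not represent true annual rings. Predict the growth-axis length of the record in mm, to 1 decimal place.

569.2 mm

After corrections the count is 371 − 13 = 358 annual rings.
Length ≈ 1.59 × 358 = 569.2 mm.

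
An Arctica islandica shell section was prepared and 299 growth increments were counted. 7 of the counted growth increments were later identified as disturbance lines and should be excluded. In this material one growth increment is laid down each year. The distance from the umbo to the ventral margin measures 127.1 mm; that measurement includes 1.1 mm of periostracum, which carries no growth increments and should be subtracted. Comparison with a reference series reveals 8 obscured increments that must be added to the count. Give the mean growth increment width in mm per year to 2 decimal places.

0.42 mm per year

Correcting the raw count gives 299 − 7 + 8 = 300 true growth increments.
Net length = 127.1 − 1.1 = 126.0 mm.
Mean rate = 126.0 mm / 300 years ≈ 0.42 mm per year.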